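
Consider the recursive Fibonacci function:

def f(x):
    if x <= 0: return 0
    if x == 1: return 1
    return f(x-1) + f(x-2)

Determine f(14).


Computing f(14) bottom-up:
f(0) = 0
f(1) = 1
f(2) = f(1) + f(0) = 1 + 0 = 1
f(3) = f(2) + f(1) = 1 + 1 = 2
f(4) = f(3) + f(2) = 2 + 1 = 3
f(5) = f(4) + f(3) = 3 + 2 = 5
f(6) = f(5) + f(4) = 5 + 3 = 8
f(7) = f(6) + f(5) = 8 + 5 = 13
f(8) = f(7) + f(6) = 13 + 8 = 21
f(9) = f(8) + f(7) = 21 + 13 = 34
f(10) = f(9) + f(8) = 34 + 21 = 55
f(11) = f(10) + f(9) = 55 + 34 = 89
f(12) = f(11) + f(10) = 89 + 55 = 144
f(13) = f(12) + f(11) = 144 + 89 = 233
f(14) = f(13) + f(12) = 233 + 144 = 377

377


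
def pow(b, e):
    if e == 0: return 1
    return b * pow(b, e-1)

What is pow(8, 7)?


pow(8, 7)
= 8 * pow(8, 6)
= 8 * 8 * pow(8, 5)
= 8 * 8 * 8 * pow(8, 4)
= 8 * 8 * 8 * 8 * pow(8, 3)
= 8 * 8 * 8 * 8 * 8 * pow(8, 2)
= 8 * 8 * 8 * 8 * 8 * 8 * pow(8, 1)
= 8 * 8 * 8 * 8 * 8 * 8 * 8 * pow(8, 0)
= 8 * 8 * 8 * 8 * 8 * 8 * 8 * 1
= 2097152

2097152


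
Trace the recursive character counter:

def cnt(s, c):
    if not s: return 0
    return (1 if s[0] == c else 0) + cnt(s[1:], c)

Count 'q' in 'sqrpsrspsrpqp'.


s[0]='s' != 'q' -> 0
s[0]='q' == 'q' -> 1
s[0]='r' != 'q' -> 0
s[0]='p' != 'q' -> 0
s[0]='s' != 'q' -> 0
s[0]='r' != 'q' -> 0
s[0]='s' != 'q' -> 0
s[0]='p' != 'q' -> 0
s[0]='s' != 'q' -> 0
s[0]='r' != 'q' -> 0
s[0]='p' != 'q' -> 0
s[0]='q' == 'q' -> 1
s[0]='p' != 'q' -> 0
Sum: 0 + 1 + 0 + 0 + 0 + 0 + 0 + 0 + 0 + 0 + 0 + 1 + 0 = 2

2


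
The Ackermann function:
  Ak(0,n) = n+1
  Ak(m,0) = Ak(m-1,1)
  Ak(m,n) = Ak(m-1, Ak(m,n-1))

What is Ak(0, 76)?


Ak(0, 76) = 77
Result: Ak(0, 76) = 77

77


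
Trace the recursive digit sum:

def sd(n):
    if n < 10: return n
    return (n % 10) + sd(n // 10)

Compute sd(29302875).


sd(29302875) = 5 + sd(2930287)
sd(2930287) = 7 + sd(293028)
sd(293028) = 8 + sd(29302)
sd(29302) = 2 + sd(2930)
sd(2930) = 0 + sd(293)
sd(293) = 3 + sd(29)
sd(29) = 9 + sd(2)
sd(2) = 2  (base case)
Total: 5 + 7 + 8 + 2 + 0 + 3 + 9 + 2 = 36

36


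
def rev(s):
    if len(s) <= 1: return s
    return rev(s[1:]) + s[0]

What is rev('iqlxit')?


rev('iqlxit') = rev('qlxit') + 'i'
rev('qlxit') = rev('lxit') + 'q'
rev('lxit') = rev('xit') + 'l'
rev('xit') = rev('it') + 'x'
rev('it') = rev('t') + 'i'
rev('t') = 't'  (base case)
Concatenating: 't' + 'i' + 'x' + 'l' + 'q' + 'i' = 'tixlqi'

tixlqi


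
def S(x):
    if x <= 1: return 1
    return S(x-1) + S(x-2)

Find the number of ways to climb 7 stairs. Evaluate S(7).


Building up from base cases:
S(0) = 1
S(1) = 1
S(2) = S(1) + S(0) = 1 + 1 = 2
S(3) = S(2) + S(1) = 2 + 1 = 3
S(4) = S(3) + S(2) = 3 + 2 = 5
S(5) = S(4) + S(3) = 5 + 3 = 8
S(6) = S(5) + S(4) = 8 + 5 = 13
S(7) = S(6) + S(5) = 13 + 8 = 21

21


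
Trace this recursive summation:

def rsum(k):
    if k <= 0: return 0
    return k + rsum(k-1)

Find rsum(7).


rsum(7)
= 7 + 6 + 5 + 4 + 3 + 2 + 1 + rsum(0)
= 7 + 6 + 5 + 4 + 3 + 2 + 1 + 0
= 28

28


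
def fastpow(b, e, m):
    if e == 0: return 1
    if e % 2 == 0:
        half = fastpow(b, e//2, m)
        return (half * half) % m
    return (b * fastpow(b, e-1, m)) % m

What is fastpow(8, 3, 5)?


fastpow(8, 3, 5): e is odd, compute fastpow(8, 2, 5)
  fastpow(8, 2, 5): e is even, compute fastpow(8, 1, 5)
    fastpow(8, 1, 5): e is odd, compute fastpow(8, 0, 5)
      fastpow(8, 0, 5) = 1
    (8 * 1) % 5 = 3
  half=3, (3*3) % 5 = 4
(8 * 4) % 5 = 2

2


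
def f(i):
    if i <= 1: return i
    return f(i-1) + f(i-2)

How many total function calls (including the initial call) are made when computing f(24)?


Let C(n) = total calls for f(n)
C(0) = 1, C(1) = 1
C(2) = 1 + C(1) + C(0) = 1 + 1 + 1 = 3
C(3) = 1 + C(2) + C(1) = 1 + 3 + 1 = 5
C(4) = 1 + C(3) + C(2) = 1 + 5 + 3 = 9
C(5) = 1 + C(4) + C(3) = 1 + 9 + 5 = 15
C(6) = 1 + C(5) + C(4) = 1 + 15 + 9 = 25
C(7) = 1 + C(6) + C(5) = 1 + 25 + 15 = 41
C(8) = 1 + C(7) + C(6) = 1 + 41 + 25 = 67
C(9) = 1 + C(8) + C(7) = 1 + 67 + 41 = 109
C(10) = 1 + C(9) + C(8) = 1 + 109 + 67 = 177
C(11) = 1 + C(10) + C(9) = 1 + 177 + 109 = 287
C(12) = 1 + C(11) + C(10) = 1 + 287 + 177 = 465
C(13) = 1 + C(12) + C(11) = 1 + 465 + 287 = 753
C(14) = 1 + C(13) + C(12) = 1 + 753 + 465 = 1219
C(15) = 1 + C(14) + C(13) = 1 + 1219 + 753 = 1973
C(16) = 1 + C(15) + C(14) = 1 + 1973 + 1219 = 3193
C(17) = 1 + C(16) + C(15) = 1 + 3193 + 1973 = 5167
C(18) = 1 + C(17) + C(16) = 1 + 5167 + 3193 = 8361
C(19) = 1 + C(18) + C(17) = 1 + 8361 + 5167 = 13529
C(20) = 1 + C(19) + C(18) = 1 + 13529 + 8361 = 21891
C(21) = 1 + C(20) + C(19) = 1 + 21891 + 13529 = 35421
C(22) = 1 + C(21) + C(20) = 1 + 35421 + 21891 = 57313
C(23) = 1 + C(22) + C(21) = 1 + 57313 + 35421 = 92735
C(24) = 1 + C(23) + C(22) = 1 + 92735 + 57313 = 150049

150049


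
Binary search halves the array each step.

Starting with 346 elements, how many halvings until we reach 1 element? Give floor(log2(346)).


346 / 2 = 173
173 / 2 = 86
86 / 2 = 43
43 / 2 = 21
21 / 2 = 10
10 / 2 = 5
5 / 2 = 2
2 / 2 = 1
Reached 1 after 8 halvings

8


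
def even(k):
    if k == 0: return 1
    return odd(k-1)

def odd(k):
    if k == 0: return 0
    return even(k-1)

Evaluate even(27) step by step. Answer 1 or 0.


even(27) = odd(26)
odd(26) = even(25)
even(25) = odd(24)
odd(24) = even(23)
even(23) = odd(22)
odd(22) = even(21)
even(21) = odd(20)
odd(20) = even(19)
even(19) = odd(18)
odd(18) = even(17)
even(17) = odd(16)
odd(16) = even(15)
even(15) = odd(14)
odd(14) = even(13)
even(13) = odd(12)
odd(12) = even(11)
even(11) = odd(10)
odd(10) = even(9)
even(9) = odd(8)
odd(8) = even(7)
even(7) = odd(6)
odd(6) = even(5)
even(5) = odd(4)
odd(4) = even(3)
even(3) = odd(2)
odd(2) = even(1)
even(1) = odd(0)
odd(0) = 0  (base case)
Result: 0

0


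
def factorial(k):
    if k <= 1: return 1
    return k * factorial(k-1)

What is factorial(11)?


factorial(11)
= 11 * factorial(10)
= 11 * 10 * factorial(9)
= 11 * 10 * 9 * factorial(8)
= 11 * 10 * 9 * 8 * factorial(7)
= 11 * 10 * 9 * 8 * 7 * factorial(6)
= 11 * 10 * 9 * 8 * 7 * 6 * factorial(5)
= 11 * 10 * 9 * 8 * 7 * 6 * 5 * factorial(4)
= 11 * 10 * 9 * 8 * 7 * 6 * 5 * 4 * factorial(3)
= 11 * 10 * 9 * 8 * 7 * 6 * 5 * 4 * 3 * factorial(2)
= 11 * 10 * 9 * 8 * 7 * 6 * 5 * 4 * 3 * 2 * factorial(1)
= 11 * 10 * 9 * 8 * 7 * 6 * 5 * 4 * 3 * 2 * 1
= 39916800

39916800


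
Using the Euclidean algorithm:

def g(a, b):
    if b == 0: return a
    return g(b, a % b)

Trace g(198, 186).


g(198, 186) = g(186, 12)
g(186, 12) = g(12, 6)
g(12, 6) = g(6, 0)
g(6, 0) = 6  (base case)

6


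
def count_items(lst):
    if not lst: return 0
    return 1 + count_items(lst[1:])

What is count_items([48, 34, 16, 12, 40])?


count_items([48, 34, 16, 12, 40]) = 1 + count_items([34, 16, 12, 40])
count_items([34, 16, 12, 40]) = 1 + count_items([16, 12, 40])
count_items([16, 12, 40]) = 1 + count_items([12, 40])
count_items([12, 40]) = 1 + count_items([40])
count_items([40]) = 1 + count_items([])
count_items([]) = 0  (base case)
Unwinding: 1 + 1 + 1 + 1 + 1 + 0 = 5

5


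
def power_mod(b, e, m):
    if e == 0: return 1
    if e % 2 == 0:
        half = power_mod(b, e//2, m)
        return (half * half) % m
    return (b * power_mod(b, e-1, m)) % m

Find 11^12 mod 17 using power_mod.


power_mod(11, 12, 17): e is even, compute power_mod(11, 6, 17)
  power_mod(11, 6, 17): e is even, compute power_mod(11, 3, 17)
    power_mod(11, 3, 17): e is odd, compute power_mod(11, 2, 17)
      power_mod(11, 2, 17): e is even, compute power_mod(11, 1, 17)
        power_mod(11, 1, 17): e is odd, compute power_mod(11, 0, 17)
          power_mod(11, 0, 17) = 1
        (11 * 1) % 17 = 11
      half=11, (11*11) % 17 = 2
    (11 * 2) % 17 = 5
  half=5, (5*5) % 17 = 8
half=8, (8*8) % 17 = 13

13


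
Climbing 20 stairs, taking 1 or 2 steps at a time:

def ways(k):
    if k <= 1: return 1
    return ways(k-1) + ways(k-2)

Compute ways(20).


Building up from base cases:
ways(0) = 1
ways(1) = 1
ways(2) = ways(1) + ways(0) = 1 + 1 = 2
ways(3) = ways(2) + ways(1) = 2 + 1 = 3
ways(4) = ways(3) + ways(2) = 3 + 2 = 5
ways(5) = ways(4) + ways(3) = 5 + 3 = 8
ways(6) = ways(5) + ways(4) = 8 + 5 = 13
ways(7) = ways(6) + ways(5) = 13 + 8 = 21
ways(8) = ways(7) + ways(6) = 21 + 13 = 34
ways(9) = ways(8) + ways(7) = 34 + 21 = 55
ways(10) = ways(9) + ways(8) = 55 + 34 = 89
ways(11) = ways(10) + ways(9) = 89 + 55 = 144
ways(12) = ways(11) + ways(10) = 144 + 89 = 233
ways(13) = ways(12) + ways(11) = 233 + 144 = 377
ways(14) = ways(13) + ways(12) = 377 + 233 = 610
ways(15) = ways(14) + ways(13) = 610 + 377 = 987
ways(16) = ways(15) + ways(14) = 987 + 610 = 1597
ways(17) = ways(16) + ways(15) = 1597 + 987 = 2584
ways(18) = ways(17) + ways(16) = 2584 + 1597 = 4181
ways(19) = ways(18) + ways(17) = 4181 + 2584 = 6765
ways(20) = ways(19) + ways(18) = 6765 + 4181 = 10946

10946


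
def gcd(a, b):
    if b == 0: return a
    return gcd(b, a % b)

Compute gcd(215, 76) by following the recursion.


gcd(215, 76) = gcd(76, 63)
gcd(76, 63) = gcd(63, 13)
gcd(63, 13) = gcd(13, 11)
gcd(13, 11) = gcd(11, 2)
gcd(11, 2) = gcd(2, 1)
gcd(2, 1) = gcd(1, 0)
gcd(1, 0) = 1  (base case)

1


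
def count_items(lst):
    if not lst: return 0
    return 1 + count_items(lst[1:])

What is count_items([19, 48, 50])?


count_items([19, 48, 50]) = 1 + count_items([48, 50])
count_items([48, 50]) = 1 + count_items([50])
count_items([50]) = 1 + count_items([])
count_items([]) = 0  (base case)
Unwinding: 1 + 1 + 1 + 0 = 3

3


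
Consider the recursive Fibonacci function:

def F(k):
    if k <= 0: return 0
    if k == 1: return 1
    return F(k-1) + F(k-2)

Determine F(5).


Computing F(5) bottom-up:
F(0) = 0
F(1) = 1
F(2) = F(1) + F(0) = 1 + 0 = 1
F(3) = F(2) + F(1) = 1 + 1 = 2
F(4) = F(3) + F(2) = 2 + 1 = 3
F(5) = F(4) + F(3) = 3 + 2 = 5

5


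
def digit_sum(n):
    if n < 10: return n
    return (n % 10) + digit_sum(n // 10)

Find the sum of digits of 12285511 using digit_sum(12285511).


digit_sum(12285511) = 1 + digit_sum(1228551)
digit_sum(1228551) = 1 + digit_sum(122855)
digit_sum(122855) = 5 + digit_sum(12285)
digit_sum(12285) = 5 + digit_sum(1228)
digit_sum(1228) = 8 + digit_sum(122)
digit_sum(122) = 2 + digit_sum(12)
digit_sum(12) = 2 + digit_sum(1)
digit_sum(1) = 1  (base case)
Total: 1 + 1 + 5 + 5 + 8 + 2 + 2 + 1 = 25

25


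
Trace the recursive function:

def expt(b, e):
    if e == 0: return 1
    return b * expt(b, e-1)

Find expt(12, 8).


expt(12, 8)
= 12 * expt(12, 7)
= 12 * 12 * expt(12, 6)
= 12 * 12 * 12 * expt(12, 5)
= 12 * 12 * 12 * 12 * expt(12, 4)
= 12 * 12 * 12 * 12 * 12 * expt(12, 3)
= 12 * 12 * 12 * 12 * 12 * 12 * expt(12, 2)
= 12 * 12 * 12 * 12 * 12 * 12 * 12 * expt(12, 1)
= 12 * 12 * 12 * 12 * 12 * 12 * 12 * 12 * expt(12, 0)
= 12 * 12 * 12 * 12 * 12 * 12 * 12 * 12 * 1
= 429981696

429981696


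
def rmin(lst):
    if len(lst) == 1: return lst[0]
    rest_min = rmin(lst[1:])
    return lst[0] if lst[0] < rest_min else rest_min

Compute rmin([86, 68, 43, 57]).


rmin([86, 68, 43, 57]): compare 86 with rmin([68, 43, 57])
rmin([68, 43, 57]): compare 68 with rmin([43, 57])
rmin([43, 57]): compare 43 with rmin([57])
rmin([57]) = 57  (base case)
Compare 43 with 57 -> 43
Compare 68 with 43 -> 43
Compare 86 with 43 -> 43

43


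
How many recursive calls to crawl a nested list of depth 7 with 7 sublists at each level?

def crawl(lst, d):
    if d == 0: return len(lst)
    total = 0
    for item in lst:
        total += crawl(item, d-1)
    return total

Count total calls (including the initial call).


At depth 0 (root): 1 call
At depth 1: each of 1 parents calls crawl on 7 children = 7 calls
At depth 2: each of 7 parents calls crawl on 7 children = 49 calls
At depth 3: each of 49 parents calls crawl on 7 children = 343 calls
At depth 4: each of 343 parents calls crawl on 7 children = 2401 calls
At depth 5: each of 2401 parents calls crawl on 7 children = 16807 calls
At depth 6: each of 16807 parents calls crawl on 7 children = 117649 calls
At depth 7: each of 117649 parents calls crawl on 7 children = 823543 calls
Total: 1 + 7 + 49 + 343 + 2401 + 16807 + 117649 + 823543 = 960800

960800


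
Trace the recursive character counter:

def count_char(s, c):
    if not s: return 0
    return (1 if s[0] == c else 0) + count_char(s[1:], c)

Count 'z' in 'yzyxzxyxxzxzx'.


s[0]='y' != 'z' -> 0
s[0]='z' == 'z' -> 1
s[0]='y' != 'z' -> 0
s[0]='x' != 'z' -> 0
s[0]='z' == 'z' -> 1
s[0]='x' != 'z' -> 0
s[0]='y' != 'z' -> 0
s[0]='x' != 'z' -> 0
s[0]='x' != 'z' -> 0
s[0]='z' == 'z' -> 1
s[0]='x' != 'z' -> 0
s[0]='z' == 'z' -> 1
s[0]='x' != 'z' -> 0
Sum: 0 + 1 + 0 + 0 + 1 + 0 + 0 + 0 + 0 + 1 + 0 + 1 + 0 = 4

4


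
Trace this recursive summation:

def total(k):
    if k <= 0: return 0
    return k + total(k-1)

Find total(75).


total(75)
= 75 + 74 + 73 + 72 + 71 + 70 + 69 + 68 + 67 + 66 + 65 + 64 + 63 + 62 + 61 + 60 + 59 + 58 + 57 + 56 + 55 + 54 + 53 + 52 + 51 + 50 + 49 + 48 + 47 + 46 + 45 + 44 + 43 + 42 + 41 + 40 + 39 + 38 + 37 + 36 + 35 + 34 + 33 + 32 + 31 + 30 + 29 + 28 + 27 + 26 + 25 + 24 + 23 + 22 + 21 + 20 + 19 + 18 + 17 + 16 + 15 + 14 + 13 + 12 + 11 + 10 + 9 + 8 + 7 + 6 + 5 + 4 + 3 + 2 + 1 + total(0)
= 75 + 74 + 73 + 72 + 71 + 70 + 69 + 68 + 67 + 66 + 65 + 64 + 63 + 62 + 61 + 60 + 59 + 58 + 57 + 56 + 55 + 54 + 53 + 52 + 51 + 50 + 49 + 48 + 47 + 46 + 45 + 44 + 43 + 42 + 41 + 40 + 39 + 38 + 37 + 36 + 35 + 34 + 33 + 32 + 31 + 30 + 29 + 28 + 27 + 26 + 25 + 24 + 23 + 22 + 21 + 20 + 19 + 18 + 17 + 16 + 15 + 14 + 13 + 12 + 11 + 10 + 9 + 8 + 7 + 6 + 5 + 4 + 3 + 2 + 1 + 0
= 2850

2850


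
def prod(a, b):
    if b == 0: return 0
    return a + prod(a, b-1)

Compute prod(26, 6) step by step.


prod(26, 6) = 26 + prod(26, 5)
prod(26, 5) = 26 + prod(26, 4)
prod(26, 4) = 26 + prod(26, 3)
prod(26, 3) = 26 + prod(26, 2)
prod(26, 2) = 26 + prod(26, 1)
prod(26, 1) = 26 + prod(26, 0)
prod(26, 0) = 0  (base case)
Total: 26 + 26 + 26 + 26 + 26 + 26 + 0 = 156

156


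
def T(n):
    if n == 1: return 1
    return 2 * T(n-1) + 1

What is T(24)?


T(24) = 2 * T(23) + 1
T(23) = 2 * T(22) + 1
T(22) = 2 * T(21) + 1
T(21) = 2 * T(20) + 1
T(20) = 2 * T(19) + 1
T(19) = 2 * T(18) + 1
T(18) = 2 * T(17) + 1
T(17) = 2 * T(16) + 1
T(16) = 2 * T(15) + 1
T(15) = 2 * T(14) + 1
T(14) = 2 * T(13) + 1
T(13) = 2 * T(12) + 1
T(12) = 2 * T(11) + 1
T(11) = 2 * T(10) + 1
T(10) = 2 * T(9) + 1
T(9) = 2 * T(8) + 1
T(8) = 2 * T(7) + 1
T(7) = 2 * T(6) + 1
T(6) = 2 * T(5) + 1
T(5) = 2 * T(4) + 1
T(4) = 2 * T(3) + 1
T(3) = 2 * T(2) + 1
T(2) = 2 * T(1) + 1
T(1) = 1  (base case)
T(2) = 2 * 1 + 1 = 3
T(3) = 2 * 3 + 1 = 7
T(4) = 2 * 7 + 1 = 15
T(5) = 2 * 15 + 1 = 31
T(6) = 2 * 31 + 1 = 63
T(7) = 2 * 63 + 1 = 127
T(8) = 2 * 127 + 1 = 255
T(9) = 2 * 255 + 1 = 511
T(10) = 2 * 511 + 1 = 1023
T(11) = 2 * 1023 + 1 = 2047
T(12) = 2 * 2047 + 1 = 4095
T(13) = 2 * 4095 + 1 = 8191
T(14) = 2 * 8191 + 1 = 16383
T(15) = 2 * 16383 + 1 = 32767
T(16) = 2 * 32767 + 1 = 65535
T(17) = 2 * 65535 + 1 = 131071
T(18) = 2 * 131071 + 1 = 262143
T(19) = 2 * 262143 + 1 = 524287
T(20) = 2 * 524287 + 1 = 1048575
T(21) = 2 * 1048575 + 1 = 2097151
T(22) = 2 * 2097151 + 1 = 4194303
T(23) = 2 * 4194303 + 1 = 8388607
T(24) = 2 * 8388607 + 1 = 16777215

16777215


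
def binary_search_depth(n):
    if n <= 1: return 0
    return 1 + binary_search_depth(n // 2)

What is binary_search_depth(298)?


298 / 2 = 149
149 / 2 = 74
74 / 2 = 37
37 / 2 = 18
18 / 2 = 9
9 / 2 = 4
4 / 2 = 2
2 / 2 = 1
Reached 1 after 8 halvings

8


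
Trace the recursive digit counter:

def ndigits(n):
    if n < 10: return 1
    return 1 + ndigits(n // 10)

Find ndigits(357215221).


ndigits(357215221) = 1 + ndigits(35721522)
ndigits(35721522) = 1 + ndigits(3572152)
ndigits(3572152) = 1 + ndigits(357215)
ndigits(357215) = 1 + ndigits(35721)
ndigits(35721) = 1 + ndigits(3572)
ndigits(3572) = 1 + ndigits(357)
ndigits(357) = 1 + ndigits(35)
ndigits(35) = 1 + ndigits(3)
ndigits(3) = 1  (base case: 3 < 10)
Unwinding: 1 + 1 + 1 + 1 + 1 + 1 + 1 + 1 + 1 = 9

9


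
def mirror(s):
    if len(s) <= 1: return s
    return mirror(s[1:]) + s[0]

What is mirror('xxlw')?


mirror('xxlw') = mirror('xlw') + 'x'
mirror('xlw') = mirror('lw') + 'x'
mirror('lw') = mirror('w') + 'l'
mirror('w') = 'w'  (base case)
Concatenating: 'w' + 'l' + 'x' + 'x' = 'wlxx'

wlxx


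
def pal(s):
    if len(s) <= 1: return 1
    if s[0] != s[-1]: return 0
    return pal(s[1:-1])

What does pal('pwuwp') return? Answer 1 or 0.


pal('pwuwp'): s[0]='p' == s[-1]='p' -> check pal('wuw')
pal('wuw'): s[0]='w' == s[-1]='w' -> check pal('u')
pal('u'): len <= 1 -> return 1  (base case)
Result: 1 (palindrome)

1


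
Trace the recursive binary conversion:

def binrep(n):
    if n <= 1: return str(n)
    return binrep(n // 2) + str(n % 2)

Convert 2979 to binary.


binrep(2979) = binrep(1489) + '1'
binrep(1489) = binrep(744) + '1'
binrep(744) = binrep(372) + '0'
binrep(372) = binrep(186) + '0'
binrep(186) = binrep(93) + '0'
binrep(93) = binrep(46) + '1'
binrep(46) = binrep(23) + '0'
binrep(23) = binrep(11) + '1'
binrep(11) = binrep(5) + '1'
binrep(5) = binrep(2) + '1'
binrep(2) = binrep(1) + '0'
binrep(1) = '1'  (base case)
Concatenating: '1' + '0' + '1' + '1' + '1' + '0' + '1' + '0' + '0' + '0' + '1' + '1' = '101110100011'

101110100011


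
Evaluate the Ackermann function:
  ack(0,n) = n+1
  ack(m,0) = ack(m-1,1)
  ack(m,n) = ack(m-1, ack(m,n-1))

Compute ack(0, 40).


ack(0, 40) = 41
Result: ack(0, 40) = 41

41


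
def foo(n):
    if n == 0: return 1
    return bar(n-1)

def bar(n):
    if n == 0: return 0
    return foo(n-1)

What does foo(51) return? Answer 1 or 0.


foo(51) = bar(50)
bar(50) = foo(49)
foo(49) = bar(48)
bar(48) = foo(47)
foo(47) = bar(46)
bar(46) = foo(45)
foo(45) = bar(44)
bar(44) = foo(43)
foo(43) = bar(42)
bar(42) = foo(41)
foo(41) = bar(40)
bar(40) = foo(39)
foo(39) = bar(38)
bar(38) = foo(37)
foo(37) = bar(36)
bar(36) = foo(35)
foo(35) = bar(34)
bar(34) = foo(33)
foo(33) = bar(32)
bar(32) = foo(31)
foo(31) = bar(30)
bar(30) = foo(29)
foo(29) = bar(28)
bar(28) = foo(27)
foo(27) = bar(26)
bar(26) = foo(25)
foo(25) = bar(24)
bar(24) = foo(23)
foo(23) = bar(22)
bar(22) = foo(21)
foo(21) = bar(20)
bar(20) = foo(19)
foo(19) = bar(18)
bar(18) = foo(17)
foo(17) = bar(16)
bar(16) = foo(15)
foo(15) = bar(14)
bar(14) = foo(13)
foo(13) = bar(12)
bar(12) = foo(11)
foo(11) = bar(10)
bar(10) = foo(9)
foo(9) = bar(8)
bar(8) = foo(7)
foo(7) = bar(6)
bar(6) = foo(5)
foo(5) = bar(4)
bar(4) = foo(3)
foo(3) = bar(2)
bar(2) = foo(1)
foo(1) = bar(0)
bar(0) = 0  (base case)
Result: 0

0


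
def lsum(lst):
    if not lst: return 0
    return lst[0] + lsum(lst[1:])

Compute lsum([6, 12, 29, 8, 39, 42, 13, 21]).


lsum([6, 12, 29, 8, 39, 42, 13, 21]) = 6 + lsum([12, 29, 8, 39, 42, 13, 21])
lsum([12, 29, 8, 39, 42, 13, 21]) = 12 + lsum([29, 8, 39, 42, 13, 21])
lsum([29, 8, 39, 42, 13, 21]) = 29 + lsum([8, 39, 42, 13, 21])
lsum([8, 39, 42, 13, 21]) = 8 + lsum([39, 42, 13, 21])
lsum([39, 42, 13, 21]) = 39 + lsum([42, 13, 21])
lsum([42, 13, 21]) = 42 + lsum([13, 21])
lsum([13, 21]) = 13 + lsum([21])
lsum([21]) = 21 + lsum([])
lsum([]) = 0  (base case)
Total: 6 + 12 + 29 + 8 + 39 + 42 + 13 + 21 + 0 = 170

170


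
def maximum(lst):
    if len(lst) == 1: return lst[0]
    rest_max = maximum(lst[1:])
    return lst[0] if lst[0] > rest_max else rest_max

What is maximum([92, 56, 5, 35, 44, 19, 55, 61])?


maximum([92, 56, 5, 35, 44, 19, 55, 61]): compare 92 with maximum([56, 5, 35, 44, 19, 55, 61])
maximum([56, 5, 35, 44, 19, 55, 61]): compare 56 with maximum([5, 35, 44, 19, 55, 61])
maximum([5, 35, 44, 19, 55, 61]): compare 5 with maximum([35, 44, 19, 55, 61])
maximum([35, 44, 19, 55, 61]): compare 35 with maximum([44, 19, 55, 61])
maximum([44, 19, 55, 61]): compare 44 with maximum([19, 55, 61])
maximum([19, 55, 61]): compare 19 with maximum([55, 61])
maximum([55, 61]): compare 55 with maximum([61])
maximum([61]) = 61  (base case)
Compare 55 with 61 -> 61
Compare 19 with 61 -> 61
Compare 44 with 61 -> 61
Compare 35 with 61 -> 61
Compare 5 with 61 -> 61
Compare 56 with 61 -> 61
Compare 92 with 61 -> 92

92


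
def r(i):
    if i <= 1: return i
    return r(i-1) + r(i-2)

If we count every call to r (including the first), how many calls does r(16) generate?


Let C(n) = total calls for r(n)
C(0) = 1, C(1) = 1
C(2) = 1 + C(1) + C(0) = 1 + 1 + 1 = 3
C(3) = 1 + C(2) + C(1) = 1 + 3 + 1 = 5
C(4) = 1 + C(3) + C(2) = 1 + 5 + 3 = 9
C(5) = 1 + C(4) + C(3) = 1 + 9 + 5 = 15
C(6) = 1 + C(5) + C(4) = 1 + 15 + 9 = 25
C(7) = 1 + C(6) + C(5) = 1 + 25 + 15 = 41
C(8) = 1 + C(7) + C(6) = 1 + 41 + 25 = 67
C(9) = 1 + C(8) + C(7) = 1 + 67 + 41 = 109
C(10) = 1 + C(9) + C(8) = 1 + 109 + 67 = 177
C(11) = 1 + C(10) + C(9) = 1 + 177 + 109 = 287
C(12) = 1 + C(11) + C(10) = 1 + 287 + 177 = 465
C(13) = 1 + C(12) + C(11) = 1 + 465 + 287 = 753
C(14) = 1 + C(13) + C(12) = 1 + 753 + 465 = 1219
C(15) = 1 + C(14) + C(13) = 1 + 1219 + 753 = 1973
C(16) = 1 + C(15) + C(14) = 1 + 1973 + 1219 = 3193

3193


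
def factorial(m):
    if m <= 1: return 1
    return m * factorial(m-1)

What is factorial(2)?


factorial(2)
= 2 * factorial(1)
= 2 * 1
= 2

2


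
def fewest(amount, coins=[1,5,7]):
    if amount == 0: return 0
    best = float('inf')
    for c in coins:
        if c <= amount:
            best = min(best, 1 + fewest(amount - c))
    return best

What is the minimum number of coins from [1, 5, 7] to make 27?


Building up with DP:
fewest(0) = 0
fewest(1) = min(1+fewest(0)=1+0=1) = 1
fewest(2) = min(1+fewest(1)=1+1=2) = 2
fewest(3) = min(1+fewest(2)=1+2=3) = 3
fewest(4) = min(1+fewest(3)=1+3=4) = 4
fewest(5) = min(1+fewest(4)=1+4=5, 1+fewest(0)=1+0=1) = 1
fewest(6) = min(1+fewest(5)=1+1=2, 1+fewest(1)=1+1=2) = 2
fewest(7) = min(1+fewest(6)=1+2=3, 1+fewest(2)=1+2=3, 1+fewest(0)=1+0=1) = 1
fewest(8) = min(1+fewest(7)=1+1=2, 1+fewest(3)=1+3=4, 1+fewest(1)=1+1=2) = 2
fewest(9) = min(1+fewest(8)=1+2=3, 1+fewest(4)=1+4=5, 1+fewest(2)=1+2=3) = 3
fewest(10) = min(1+fewest(9)=1+3=4, 1+fewest(5)=1+1=2, 1+fewest(3)=1+3=4) = 2
fewest(11) = min(1+fewest(10)=1+2=3, 1+fewest(6)=1+2=3, 1+fewest(4)=1+4=5) = 3
fewest(12) = min(1+fewest(11)=1+3=4, 1+fewest(7)=1+1=2, 1+fewest(5)=1+1=2) = 2
fewest(13) = min(1+fewest(12)=1+2=3, 1+fewest(8)=1+2=3, 1+fewest(6)=1+2=3) = 3
fewest(14) = min(1+fewest(13)=1+3=4, 1+fewest(9)=1+3=4, 1+fewest(7)=1+1=2) = 2
fewest(15) = min(1+fewest(14)=1+2=3, 1+fewest(10)=1+2=3, 1+fewest(8)=1+2=3) = 3
fewest(16) = min(1+fewest(15)=1+3=4, 1+fewest(11)=1+3=4, 1+fewest(9)=1+3=4) = 4
fewest(17) = min(1+fewest(16)=1+4=5, 1+fewest(12)=1+2=3, 1+fewest(10)=1+2=3) = 3
fewest(18) = min(1+fewest(17)=1+3=4, 1+fewest(13)=1+3=4, 1+fewest(11)=1+3=4) = 4
fewest(19) = min(1+fewest(18)=1+4=5, 1+fewest(14)=1+2=3, 1+fewest(12)=1+2=3) = 3
fewest(20) = min(1+fewest(19)=1+3=4, 1+fewest(15)=1+3=4, 1+fewest(13)=1+3=4) = 4
fewest(21) = min(1+fewest(20)=1+4=5, 1+fewest(16)=1+4=5, 1+fewest(14)=1+2=3) = 3
fewest(22) = min(1+fewest(21)=1+3=4, 1+fewest(17)=1+3=4, 1+fewest(15)=1+3=4) = 4
fewest(23) = min(1+fewest(22)=1+4=5, 1+fewest(18)=1+4=5, 1+fewest(16)=1+4=5) = 5
fewest(24) = min(1+fewest(23)=1+5=6, 1+fewest(19)=1+3=4, 1+fewest(17)=1+3=4) = 4
fewest(25) = min(1+fewest(24)=1+4=5, 1+fewest(20)=1+4=5, 1+fewest(18)=1+4=5) = 5
fewest(26) = min(1+fewest(25)=1+5=6, 1+fewest(21)=1+3=4, 1+fewest(19)=1+3=4) = 4
fewest(27) = min(1+fewest(26)=1+4=5, 1+fewest(22)=1+4=5, 1+fewest(20)=1+4=5) = 5

5


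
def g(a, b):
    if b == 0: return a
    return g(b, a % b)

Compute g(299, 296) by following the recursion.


g(299, 296) = g(296, 3)
g(296, 3) = g(3, 2)
g(3, 2) = g(2, 1)
g(2, 1) = g(1, 0)
g(1, 0) = 1  (base case)

1


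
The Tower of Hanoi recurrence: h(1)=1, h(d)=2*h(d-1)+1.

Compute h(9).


h(9) = 2 * h(8) + 1
h(8) = 2 * h(7) + 1
h(7) = 2 * h(6) + 1
h(6) = 2 * h(5) + 1
h(5) = 2 * h(4) + 1
h(4) = 2 * h(3) + 1
h(3) = 2 * h(2) + 1
h(2) = 2 * h(1) + 1
h(1) = 1  (base case)
h(2) = 2 * 1 + 1 = 3
h(3) = 2 * 3 + 1 = 7
h(4) = 2 * 7 + 1 = 15
h(5) = 2 * 15 + 1 = 31
h(6) = 2 * 31 + 1 = 63
h(7) = 2 * 63 + 1 = 127
h(8) = 2 * 127 + 1 = 255
h(9) = 2 * 255 + 1 = 511

511


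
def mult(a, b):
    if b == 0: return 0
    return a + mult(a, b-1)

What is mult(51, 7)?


mult(51, 7) = 51 + mult(51, 6)
mult(51, 6) = 51 + mult(51, 5)
mult(51, 5) = 51 + mult(51, 4)
mult(51, 4) = 51 + mult(51, 3)
mult(51, 3) = 51 + mult(51, 2)
mult(51, 2) = 51 + mult(51, 1)
mult(51, 1) = 51 + mult(51, 0)
mult(51, 0) = 0  (base case)
Total: 51 + 51 + 51 + 51 + 51 + 51 + 51 + 0 = 357

357


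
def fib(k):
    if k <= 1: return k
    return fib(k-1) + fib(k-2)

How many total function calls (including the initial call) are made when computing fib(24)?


Let C(n) = total calls for fib(n)
C(0) = 1, C(1) = 1
C(2) = 1 + C(1) + C(0) = 1 + 1 + 1 = 3
C(3) = 1 + C(2) + C(1) = 1 + 3 + 1 = 5
C(4) = 1 + C(3) + C(2) = 1 + 5 + 3 = 9
C(5) = 1 + C(4) + C(3) = 1 + 9 + 5 = 15
C(6) = 1 + C(5) + C(4) = 1 + 15 + 9 = 25
C(7) = 1 + C(6) + C(5) = 1 + 25 + 15 = 41
C(8) = 1 + C(7) + C(6) = 1 + 41 + 25 = 67
C(9) = 1 + C(8) + C(7) = 1 + 67 + 41 = 109
C(10) = 1 + C(9) + C(8) = 1 + 109 + 67 = 177
C(11) = 1 + C(10) + C(9) = 1 + 177 + 109 = 287
C(12) = 1 + C(11) + C(10) = 1 + 287 + 177 = 465
C(13) = 1 + C(12) + C(11) = 1 + 465 + 287 = 753
C(14) = 1 + C(13) + C(12) = 1 + 753 + 465 = 1219
C(15) = 1 + C(14) + C(13) = 1 + 1219 + 753 = 1973
C(16) = 1 + C(15) + C(14) = 1 + 1973 + 1219 = 3193
C(17) = 1 + C(16) + C(15) = 1 + 3193 + 1973 = 5167
C(18) = 1 + C(17) + C(16) = 1 + 5167 + 3193 = 8361
C(19) = 1 + C(18) + C(17) = 1 + 8361 + 5167 = 13529
C(20) = 1 + C(19) + C(18) = 1 + 13529 + 8361 = 21891
C(21) = 1 + C(20) + C(19) = 1 + 21891 + 13529 = 35421
C(22) = 1 + C(21) + C(20) = 1 + 35421 + 21891 = 57313
C(23) = 1 + C(22) + C(21) = 1 + 57313 + 35421 = 92735
C(24) = 1 + C(23) + C(22) = 1 + 92735 + 57313 = 150049

150049


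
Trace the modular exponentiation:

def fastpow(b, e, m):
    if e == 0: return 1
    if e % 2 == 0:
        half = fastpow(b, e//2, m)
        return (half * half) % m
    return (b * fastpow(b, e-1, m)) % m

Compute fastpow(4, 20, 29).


fastpow(4, 20, 29): e is even, compute fastpow(4, 10, 29)
  fastpow(4, 10, 29): e is even, compute fastpow(4, 5, 29)
    fastpow(4, 5, 29): e is odd, compute fastpow(4, 4, 29)
      fastpow(4, 4, 29): e is even, compute fastpow(4, 2, 29)
        fastpow(4, 2, 29): e is even, compute fastpow(4, 1, 29)
          fastpow(4, 1, 29): e is odd, compute fastpow(4, 0, 29)
          fastpow(4, 0, 29) = 1
          (4 * 1) % 29 = 4
        half=4, (4*4) % 29 = 16
      half=16, (16*16) % 29 = 24
    (4 * 24) % 29 = 9
  half=9, (9*9) % 29 = 23
half=23, (23*23) % 29 = 7

7


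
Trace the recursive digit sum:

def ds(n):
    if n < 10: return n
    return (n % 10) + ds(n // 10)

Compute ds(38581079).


ds(38581079) = 9 + ds(3858107)
ds(3858107) = 7 + ds(385810)
ds(385810) = 0 + ds(38581)
ds(38581) = 1 + ds(3858)
ds(3858) = 8 + ds(385)
ds(385) = 5 + ds(38)
ds(38) = 8 + ds(3)
ds(3) = 3  (base case)
Total: 9 + 7 + 0 + 1 + 8 + 5 + 8 + 3 = 41

41


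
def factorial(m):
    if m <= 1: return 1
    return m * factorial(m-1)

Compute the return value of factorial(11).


factorial(11)
= 11 * factorial(10)
= 11 * 10 * factorial(9)
= 11 * 10 * 9 * factorial(8)
= 11 * 10 * 9 * 8 * factorial(7)
= 11 * 10 * 9 * 8 * 7 * factorial(6)
= 11 * 10 * 9 * 8 * 7 * 6 * factorial(5)
= 11 * 10 * 9 * 8 * 7 * 6 * 5 * factorial(4)
= 11 * 10 * 9 * 8 * 7 * 6 * 5 * 4 * factorial(3)
= 11 * 10 * 9 * 8 * 7 * 6 * 5 * 4 * 3 * factorial(2)
= 11 * 10 * 9 * 8 * 7 * 6 * 5 * 4 * 3 * 2 * factorial(1)
= 11 * 10 * 9 * 8 * 7 * 6 * 5 * 4 * 3 * 2 * 1
= 39916800

39916800


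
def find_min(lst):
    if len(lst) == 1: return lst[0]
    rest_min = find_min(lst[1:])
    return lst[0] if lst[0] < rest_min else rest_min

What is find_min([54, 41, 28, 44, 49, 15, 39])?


find_min([54, 41, 28, 44, 49, 15, 39]): compare 54 with find_min([41, 28, 44, 49, 15, 39])
find_min([41, 28, 44, 49, 15, 39]): compare 41 with find_min([28, 44, 49, 15, 39])
find_min([28, 44, 49, 15, 39]): compare 28 with find_min([44, 49, 15, 39])
find_min([44, 49, 15, 39]): compare 44 with find_min([49, 15, 39])
find_min([49, 15, 39]): compare 49 with find_min([15, 39])
find_min([15, 39]): compare 15 with find_min([39])
find_min([39]) = 39  (base case)
Compare 15 with 39 -> 15
Compare 49 with 15 -> 15
Compare 44 with 15 -> 15
Compare 28 with 15 -> 15
Compare 41 with 15 -> 15
Compare 54 with 15 -> 15

15


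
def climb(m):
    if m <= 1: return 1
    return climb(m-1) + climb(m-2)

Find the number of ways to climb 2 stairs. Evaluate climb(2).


Building up from base cases:
climb(0) = 1
climb(1) = 1
climb(2) = climb(1) + climb(0) = 1 + 1 = 2

2


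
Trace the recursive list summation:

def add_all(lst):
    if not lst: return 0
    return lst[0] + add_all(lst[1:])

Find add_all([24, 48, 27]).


add_all([24, 48, 27]) = 24 + add_all([48, 27])
add_all([48, 27]) = 48 + add_all([27])
add_all([27]) = 27 + add_all([])
add_all([]) = 0  (base case)
Total: 24 + 48 + 27 + 0 = 99

99


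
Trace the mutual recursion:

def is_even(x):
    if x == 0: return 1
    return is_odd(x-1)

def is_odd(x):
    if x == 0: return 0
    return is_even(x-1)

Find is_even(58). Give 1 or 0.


is_even(58) = is_odd(57)
is_odd(57) = is_even(56)
is_even(56) = is_odd(55)
is_odd(55) = is_even(54)
is_even(54) = is_odd(53)
is_odd(53) = is_even(52)
is_even(52) = is_odd(51)
is_odd(51) = is_even(50)
is_even(50) = is_odd(49)
is_odd(49) = is_even(48)
is_even(48) = is_odd(47)
is_odd(47) = is_even(46)
is_even(46) = is_odd(45)
is_odd(45) = is_even(44)
is_even(44) = is_odd(43)
is_odd(43) = is_even(42)
is_even(42) = is_odd(41)
is_odd(41) = is_even(40)
is_even(40) = is_odd(39)
is_odd(39) = is_even(38)
is_even(38) = is_odd(37)
is_odd(37) = is_even(36)
is_even(36) = is_odd(35)
is_odd(35) = is_even(34)
is_even(34) = is_odd(33)
is_odd(33) = is_even(32)
is_even(32) = is_odd(31)
is_odd(31) = is_even(30)
is_even(30) = is_odd(29)
is_odd(29) = is_even(28)
is_even(28) = is_odd(27)
is_odd(27) = is_even(26)
is_even(26) = is_odd(25)
is_odd(25) = is_even(24)
is_even(24) = is_odd(23)
is_odd(23) = is_even(22)
is_even(22) = is_odd(21)
is_odd(21) = is_even(20)
is_even(20) = is_odd(19)
is_odd(19) = is_even(18)
is_even(18) = is_odd(17)
is_odd(17) = is_even(16)
is_even(16) = is_odd(15)
is_odd(15) = is_even(14)
is_even(14) = is_odd(13)
is_odd(13) = is_even(12)
is_even(12) = is_odd(11)
is_odd(11) = is_even(10)
is_even(10) = is_odd(9)
is_odd(9) = is_even(8)
is_even(8) = is_odd(7)
is_odd(7) = is_even(6)
is_even(6) = is_odd(5)
is_odd(5) = is_even(4)
is_even(4) = is_odd(3)
is_odd(3) = is_even(2)
is_even(2) = is_odd(1)
is_odd(1) = is_even(0)
is_even(0) = 1  (base case)
Result: 1

1


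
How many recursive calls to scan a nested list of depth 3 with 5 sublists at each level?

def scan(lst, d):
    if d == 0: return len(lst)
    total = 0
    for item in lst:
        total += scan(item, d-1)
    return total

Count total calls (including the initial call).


At depth 0 (root): 1 call
At depth 1: each of 1 parents calls scan on 5 children = 5 calls
At depth 2: each of 5 parents calls scan on 5 children = 25 calls
At depth 3: each of 25 parents calls scan on 5 children = 125 calls
Total: 1 + 5 + 25 + 125 = 156

156


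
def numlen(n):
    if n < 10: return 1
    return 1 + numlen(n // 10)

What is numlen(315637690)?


numlen(315637690) = 1 + numlen(31563769)
numlen(31563769) = 1 + numlen(3156376)
numlen(3156376) = 1 + numlen(315637)
numlen(315637) = 1 + numlen(31563)
numlen(31563) = 1 + numlen(3156)
numlen(3156) = 1 + numlen(315)
numlen(315) = 1 + numlen(31)
numlen(31) = 1 + numlen(3)
numlen(3) = 1  (base case: 3 < 10)
Unwinding: 1 + 1 + 1 + 1 + 1 + 1 + 1 + 1 + 1 = 9

9


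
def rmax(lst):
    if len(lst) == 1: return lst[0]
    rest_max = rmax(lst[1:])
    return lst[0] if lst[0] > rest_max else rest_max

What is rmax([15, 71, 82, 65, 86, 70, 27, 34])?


rmax([15, 71, 82, 65, 86, 70, 27, 34]): compare 15 with rmax([71, 82, 65, 86, 70, 27, 34])
rmax([71, 82, 65, 86, 70, 27, 34]): compare 71 with rmax([82, 65, 86, 70, 27, 34])
rmax([82, 65, 86, 70, 27, 34]): compare 82 with rmax([65, 86, 70, 27, 34])
rmax([65, 86, 70, 27, 34]): compare 65 with rmax([86, 70, 27, 34])
rmax([86, 70, 27, 34]): compare 86 with rmax([70, 27, 34])
rmax([70, 27, 34]): compare 70 with rmax([27, 34])
rmax([27, 34]): compare 27 with rmax([34])
rmax([34]) = 34  (base case)
Compare 27 with 34 -> 34
Compare 70 with 34 -> 70
Compare 86 with 70 -> 86
Compare 65 with 86 -> 86
Compare 82 with 86 -> 86
Compare 71 with 86 -> 86
Compare 15 with 86 -> 86

86


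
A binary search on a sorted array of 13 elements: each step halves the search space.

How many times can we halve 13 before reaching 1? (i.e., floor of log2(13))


13 / 2 = 6
6 / 2 = 3
3 / 2 = 1
Reached 1 after 3 halvings

3


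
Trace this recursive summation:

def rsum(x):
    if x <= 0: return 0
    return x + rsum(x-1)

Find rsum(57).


rsum(57)
= 57 + 56 + 55 + 54 + 53 + 52 + 51 + 50 + 49 + 48 + 47 + 46 + 45 + 44 + 43 + 42 + 41 + 40 + 39 + 38 + 37 + 36 + 35 + 34 + 33 + 32 + 31 + 30 + 29 + 28 + 27 + 26 + 25 + 24 + 23 + 22 + 21 + 20 + 19 + 18 + 17 + 16 + 15 + 14 + 13 + 12 + 11 + 10 + 9 + 8 + 7 + 6 + 5 + 4 + 3 + 2 + 1 + rsum(0)
= 57 + 56 + 55 + 54 + 53 + 52 + 51 + 50 + 49 + 48 + 47 + 46 + 45 + 44 + 43 + 42 + 41 + 40 + 39 + 38 + 37 + 36 + 35 + 34 + 33 + 32 + 31 + 30 + 29 + 28 + 27 + 26 + 25 + 24 + 23 + 22 + 21 + 20 + 19 + 18 + 17 + 16 + 15 + 14 + 13 + 12 + 11 + 10 + 9 + 8 + 7 + 6 + 5 + 4 + 3 + 2 + 1 + 0
= 1653

1653


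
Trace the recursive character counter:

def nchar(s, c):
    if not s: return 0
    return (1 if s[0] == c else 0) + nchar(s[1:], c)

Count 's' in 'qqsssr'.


s[0]='q' != 's' -> 0
s[0]='q' != 's' -> 0
s[0]='s' == 's' -> 1
s[0]='s' == 's' -> 1
s[0]='s' == 's' -> 1
s[0]='r' != 's' -> 0
Sum: 0 + 0 + 1 + 1 + 1 + 0 = 3

3


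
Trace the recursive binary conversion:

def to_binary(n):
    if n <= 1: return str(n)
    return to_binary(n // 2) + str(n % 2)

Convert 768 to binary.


to_binary(768) = to_binary(384) + '0'
to_binary(384) = to_binary(192) + '0'
to_binary(192) = to_binary(96) + '0'
to_binary(96) = to_binary(48) + '0'
to_binary(48) = to_binary(24) + '0'
to_binary(24) = to_binary(12) + '0'
to_binary(12) = to_binary(6) + '0'
to_binary(6) = to_binary(3) + '0'
to_binary(3) = to_binary(1) + '1'
to_binary(1) = '1'  (base case)
Concatenating: '1' + '1' + '0' + '0' + '0' + '0' + '0' + '0' + '0' + '0' = '1100000000'

1100000000


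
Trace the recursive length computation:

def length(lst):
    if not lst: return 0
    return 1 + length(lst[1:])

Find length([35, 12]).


length([35, 12]) = 1 + length([12])
length([12]) = 1 + length([])
length([]) = 0  (base case)
Unwinding: 1 + 1 + 0 = 2

2


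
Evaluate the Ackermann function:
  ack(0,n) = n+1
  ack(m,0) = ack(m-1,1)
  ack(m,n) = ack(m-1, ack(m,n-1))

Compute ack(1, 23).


ack(1, 23) = ack(0, ack(1, 22))
  ack(1, 22) = ack(0, ack(1, 21))
    ack(1, 21) = ack(0, ack(1, 20))
      ack(1, 20) = ack(0, ack(1, 19))
        ack(1, 19) = ack(0, ack(1, 18))
          ack(1, 18) = ack(0, ack(1, 17))
          ack(1, 17) = ack(0, ack(1, 16))
          ack(1, 16) = ack(0, ack(1, 15))
          ack(1, 15) = ack(0, ack(1, 14))
          ack(1, 14) = ack(0, ack(1, 13))
          ack(1, 13) = ack(0, ack(1, 12))
          ack(1, 12) = ack(0, ack(1, 11))
          ack(1, 11) = ack(0, ack(1, 10))
          ack(1, 10) = ack(0, ack(1, 9))
          ack(1, 9) = ack(0, ack(1, 8))
          ack(1, 8) = ack(0, ack(1, 7))
          ack(1, 7) = ack(0, ack(1, 6))
          ack(1, 6) = ack(0, ack(1, 5))
          ack(1, 5) = ack(0, ack(1, 4))
          ack(1, 4) = ack(0, ack(1, 3))
          ack(1, 3) = ack(0, ack(1, 2))
          ack(1, 2) = ack(0, ack(1, 1))
          ack(1, 1) = ack(0, ack(1, 0))
          ack(1, 0) = ack(0, 1)
          ack(0, 1) = 2
... (trace truncated)
Result: ack(1, 23) = 25

25


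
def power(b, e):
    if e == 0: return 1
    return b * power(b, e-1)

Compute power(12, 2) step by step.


power(12, 2)
= 12 * power(12, 1)
= 12 * 12 * power(12, 0)
= 12 * 12 * 1
= 144

144


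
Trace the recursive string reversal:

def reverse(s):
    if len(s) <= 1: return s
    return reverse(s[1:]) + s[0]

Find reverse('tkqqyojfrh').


reverse('tkqqyojfrh') = reverse('kqqyojfrh') + 't'
reverse('kqqyojfrh') = reverse('qqyojfrh') + 'k'
reverse('qqyojfrh') = reverse('qyojfrh') + 'q'
reverse('qyojfrh') = reverse('yojfrh') + 'q'
reverse('yojfrh') = reverse('ojfrh') + 'y'
reverse('ojfrh') = reverse('jfrh') + 'o'
reverse('jfrh') = reverse('frh') + 'j'
reverse('frh') = reverse('rh') + 'f'
reverse('rh') = reverse('h') + 'r'
reverse('h') = 'h'  (base case)
Concatenating: 'h' + 'r' + 'f' + 'j' + 'o' + 'y' + 'q' + 'q' + 'k' + 't' = 'hrfjoyqqkt'

hrfjoyqqkt


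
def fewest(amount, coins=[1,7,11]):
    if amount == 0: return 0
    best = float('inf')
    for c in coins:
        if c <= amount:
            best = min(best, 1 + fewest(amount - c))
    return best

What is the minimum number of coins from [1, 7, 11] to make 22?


Building up with DP:
fewest(0) = 0
fewest(1) = min(1+fewest(0)=1+0=1) = 1
fewest(2) = min(1+fewest(1)=1+1=2) = 2
fewest(3) = min(1+fewest(2)=1+2=3) = 3
fewest(4) = min(1+fewest(3)=1+3=4) = 4
fewest(5) = min(1+fewest(4)=1+4=5) = 5
fewest(6) = min(1+fewest(5)=1+5=6) = 6
fewest(7) = min(1+fewest(6)=1+6=7, 1+fewest(0)=1+0=1) = 1
fewest(8) = min(1+fewest(7)=1+1=2, 1+fewest(1)=1+1=2) = 2
fewest(9) = min(1+fewest(8)=1+2=3, 1+fewest(2)=1+2=3) = 3
fewest(10) = min(1+fewest(9)=1+3=4, 1+fewest(3)=1+3=4) = 4
fewest(11) = min(1+fewest(10)=1+4=5, 1+fewest(4)=1+4=5, 1+fewest(0)=1+0=1) = 1
fewest(12) = min(1+fewest(11)=1+1=2, 1+fewest(5)=1+5=6, 1+fewest(1)=1+1=2) = 2
fewest(13) = min(1+fewest(12)=1+2=3, 1+fewest(6)=1+6=7, 1+fewest(2)=1+2=3) = 3
fewest(14) = min(1+fewest(13)=1+3=4, 1+fewest(7)=1+1=2, 1+fewest(3)=1+3=4) = 2
fewest(15) = min(1+fewest(14)=1+2=3, 1+fewest(8)=1+2=3, 1+fewest(4)=1+4=5) = 3
fewest(16) = min(1+fewest(15)=1+3=4, 1+fewest(9)=1+3=4, 1+fewest(5)=1+5=6) = 4
fewest(17) = min(1+fewest(16)=1+4=5, 1+fewest(10)=1+4=5, 1+fewest(6)=1+6=7) = 5
fewest(18) = min(1+fewest(17)=1+5=6, 1+fewest(11)=1+1=2, 1+fewest(7)=1+1=2) = 2
fewest(19) = min(1+fewest(18)=1+2=3, 1+fewest(12)=1+2=3, 1+fewest(8)=1+2=3) = 3
fewest(20) = min(1+fewest(19)=1+3=4, 1+fewest(13)=1+3=4, 1+fewest(9)=1+3=4) = 4
fewest(21) = min(1+fewest(20)=1+4=5, 1+fewest(14)=1+2=3, 1+fewest(10)=1+4=5) = 3
fewest(22) = min(1+fewest(21)=1+3=4, 1+fewest(15)=1+3=4, 1+fewest(11)=1+1=2) = 2

2


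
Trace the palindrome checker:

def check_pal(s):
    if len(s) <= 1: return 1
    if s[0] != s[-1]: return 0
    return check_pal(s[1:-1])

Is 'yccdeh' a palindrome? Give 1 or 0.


check_pal('yccdeh'): s[0]='y' != s[-1]='h' -> return 0
Result: 0 (not a palindrome)

0


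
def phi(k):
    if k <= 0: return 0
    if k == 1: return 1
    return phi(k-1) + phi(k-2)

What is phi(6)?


Computing phi(6) bottom-up:
phi(0) = 0
phi(1) = 1
phi(2) = phi(1) + phi(0) = 1 + 0 = 1
phi(3) = phi(2) + phi(1) = 1 + 1 = 2
phi(4) = phi(3) + phi(2) = 2 + 1 = 3
phi(5) = phi(4) + phi(3) = 3 + 2 = 5
phi(6) = phi(5) + phi(4) = 5 + 3 = 8

8


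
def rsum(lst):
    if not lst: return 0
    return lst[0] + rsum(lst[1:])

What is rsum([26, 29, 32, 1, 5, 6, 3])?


rsum([26, 29, 32, 1, 5, 6, 3]) = 26 + rsum([29, 32, 1, 5, 6, 3])
rsum([29, 32, 1, 5, 6, 3]) = 29 + rsum([32, 1, 5, 6, 3])
rsum([32, 1, 5, 6, 3]) = 32 + rsum([1, 5, 6, 3])
rsum([1, 5, 6, 3]) = 1 + rsum([5, 6, 3])
rsum([5, 6, 3]) = 5 + rsum([6, 3])
rsum([6, 3]) = 6 + rsum([3])
rsum([3]) = 3 + rsum([])
rsum([]) = 0  (base case)
Total: 26 + 29 + 32 + 1 + 5 + 6 + 3 + 0 = 102

102


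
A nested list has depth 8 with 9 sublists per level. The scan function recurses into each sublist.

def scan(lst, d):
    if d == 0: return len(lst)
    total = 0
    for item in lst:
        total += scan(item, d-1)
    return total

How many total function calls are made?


At depth 0 (root): 1 call
At depth 1: each of 1 parents calls scan on 9 children = 9 calls
At depth 2: each of 9 parents calls scan on 9 children = 81 calls
At depth 3: each of 81 parents calls scan on 9 children = 729 calls
At depth 4: each of 729 parents calls scan on 9 children = 6561 calls
At depth 5: each of 6561 parents calls scan on 9 children = 59049 calls
At depth 6: each of 59049 parents calls scan on 9 children = 531441 calls
At depth 7: each of 531441 parents calls scan on 9 children = 4782969 calls
At depth 8: each of 4782969 parents calls scan on 9 children = 43046721 calls
Total: 1 + 9 + 81 + 729 + 6561 + 59049 + 531441 + 4782969 + 43046721 = 48427561

48427561
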